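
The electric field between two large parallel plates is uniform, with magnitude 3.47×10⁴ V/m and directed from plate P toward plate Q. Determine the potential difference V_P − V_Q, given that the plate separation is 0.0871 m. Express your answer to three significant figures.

3020 V

In a uniform field, potential decreases in the direction of E: ΔV = −E·d for a displacement d parallel to E.
Going from Q to P is a displacement of 0.0871 m opposite to the field, so V_P − V_Q = +Ed = 3020 V.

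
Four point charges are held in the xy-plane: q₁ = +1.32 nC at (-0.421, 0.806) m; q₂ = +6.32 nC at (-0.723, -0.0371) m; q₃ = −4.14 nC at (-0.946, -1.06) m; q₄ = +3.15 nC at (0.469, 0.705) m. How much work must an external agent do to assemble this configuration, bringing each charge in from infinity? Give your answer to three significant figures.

-4.89×10⁻⁸ J

The work to assemble the configuration equals its total potential energy, U = Σ kqᵢqⱼ/rᵢⱼ over all pairs.
Pair separations: r₁₂ = 0.896 m, r₁₃ = 1.94 m, r₁₄ = 0.896 m, r₂₃ = 1.05 m, r₂₄ = 1.40 m, r₃₄ = 2.26 m.
Summing all 6 pair terms gives U = -4.89×10⁻⁸ J.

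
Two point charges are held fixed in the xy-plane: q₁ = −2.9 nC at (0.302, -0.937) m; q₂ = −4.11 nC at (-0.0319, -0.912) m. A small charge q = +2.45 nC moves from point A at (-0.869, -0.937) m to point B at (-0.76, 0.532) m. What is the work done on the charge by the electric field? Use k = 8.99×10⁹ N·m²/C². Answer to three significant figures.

The work done by the electric force is W_field = −ΔU = −q(V_B − V_A) = q(V_A − V_B).
At A: distances to the source charges are 1.17 m, 0.837 m; V_A = Σ kqᵢ/rᵢ = -66.4 V.
At B: distances to the source charges are 1.81 m, 1.62 m; V_B = Σ kqᵢ/rᵢ = -37.2 V.
ΔV = V_B − V_A = 29.2 V.
W_field = −qΔV = −(2.45×10⁻⁹ C)(29.2 V) = -7.14×10⁻⁸ J.

-7.14×10⁻⁸ J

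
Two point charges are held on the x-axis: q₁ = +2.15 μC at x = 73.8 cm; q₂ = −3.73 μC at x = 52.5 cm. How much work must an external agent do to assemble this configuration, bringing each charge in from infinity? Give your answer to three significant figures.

-0.338 J

The assembly work is the sum of pairwise potential energies, U = Σ_{i<j} kqᵢqⱼ/rᵢⱼ.
Pair separations: r₁₂ = 0.213 m.
U = (-0.338) = -0.338 J.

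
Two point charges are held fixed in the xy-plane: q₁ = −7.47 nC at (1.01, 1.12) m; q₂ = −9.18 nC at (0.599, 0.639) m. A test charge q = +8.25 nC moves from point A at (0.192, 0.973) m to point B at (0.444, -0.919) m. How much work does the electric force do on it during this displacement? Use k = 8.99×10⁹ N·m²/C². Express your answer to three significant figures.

-1.26×10⁻⁶ J

The work done by the electric force is W_field = −ΔU = −q(V_B − V_A) = q(V_A − V_B).
At A: distances to the source charges are 0.831 m, 0.527 m; V_A = Σ kqᵢ/rᵢ = -238 V.
At B: distances to the source charges are 2.12 m, 1.57 m; V_B = Σ kqᵢ/rᵢ = -84.4 V.
ΔV = V_B − V_A = 153 V.
W_field = −qΔV = −(8.25×10⁻⁹ C)(153 V) = -1.26×10⁻⁶ J.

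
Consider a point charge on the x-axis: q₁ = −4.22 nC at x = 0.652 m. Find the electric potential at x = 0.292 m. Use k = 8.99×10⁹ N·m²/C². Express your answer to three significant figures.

The total potential is the scalar sum of each charge's contribution, V = Σ kqᵢ/rᵢ.
V = k[(-4.22×10⁻⁹)/(0.360)] = -105 V.

-105 V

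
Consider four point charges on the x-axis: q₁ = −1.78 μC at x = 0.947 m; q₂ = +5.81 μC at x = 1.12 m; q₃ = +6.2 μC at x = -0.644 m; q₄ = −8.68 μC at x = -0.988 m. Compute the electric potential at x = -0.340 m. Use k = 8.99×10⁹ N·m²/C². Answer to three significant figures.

The total potential is the scalar sum of each charge's contribution, V = Σ kqᵢ/rᵢ.
Distances from the field point to each charge: r₁ = 1.29 m, r₂ = 1.46 m, r₃ = 0.304 m, r₄ = 0.648 m.
V = k[(-1.78×10⁻⁶)/(1.29) + (5.81×10⁻⁶)/(1.46) + (6.20×10⁻⁶)/(0.304) + (-8.68×10⁻⁶)/(0.648)] = 8.63×10⁴ V.

8.63×10⁴ V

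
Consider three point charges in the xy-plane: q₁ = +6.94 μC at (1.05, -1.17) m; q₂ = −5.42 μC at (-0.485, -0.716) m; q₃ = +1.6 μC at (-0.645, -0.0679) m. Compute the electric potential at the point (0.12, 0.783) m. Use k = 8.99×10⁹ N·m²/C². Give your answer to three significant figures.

1.13×10⁴ V

The total potential is the scalar sum of each charge's contribution, V = Σ kqᵢ/rᵢ.
Distances from the field point to each charge: r₁ = 2.16 m, r₂ = 1.62 m, r₃ = 1.14 m.
V = k[(6.94×10⁻⁶)/(2.16) + (-5.42×10⁻⁶)/(1.62) + (1.60×10⁻⁶)/(1.14)] = 1.13×10⁴ V.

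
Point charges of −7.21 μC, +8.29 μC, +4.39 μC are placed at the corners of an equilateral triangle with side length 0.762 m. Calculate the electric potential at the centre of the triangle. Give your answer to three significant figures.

1.12×10⁵ V

Electric potential is a scalar, so the contributions from each charge add algebraically: V = Σ kqᵢ/rᵢ.
The distance from each vertex to the centroid is a/√3 = 0.440 m.
V = k[(-7.21×10⁻⁶)/(0.440) + (8.29×10⁻⁶)/(0.440) + (4.39×10⁻⁶)/(0.440)] = 1.12×10⁵ V.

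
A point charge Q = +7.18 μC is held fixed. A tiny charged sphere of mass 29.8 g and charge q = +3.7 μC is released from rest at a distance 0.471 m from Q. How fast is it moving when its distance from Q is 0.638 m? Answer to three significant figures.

Only the electrostatic force acts, so mechanical energy is conserved: ½mv² = U₁ − U₂ = kQq(1/r₁ − 1/r₂).
U₁ − U₂ = (8.99×10⁹ N·m²/C²)(7.18×10⁻⁶ C)(3.70×10⁻⁶ C)(1/0.471 − 1/0.638) = 0.133 J.
v = √(2·0.133/0.0298) = 2.98 m/s.

2.98 m/s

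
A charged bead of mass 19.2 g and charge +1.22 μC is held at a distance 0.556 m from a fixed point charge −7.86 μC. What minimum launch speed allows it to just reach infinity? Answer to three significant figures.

4.02 m/s

To just escape, total mechanical energy must reach zero at infinity: ½mv²_min + U = 0, so ½mv²_min = −U = |kQq|/r.
|U| = |kQq|/r = (8.99×10⁹ N·m²/C²)(7.86×10⁻⁶)(1.22×10⁻⁶)/(0.556) = 0.155 J.
v_min = √(2|U|/m) = √(2·0.155/0.0192) = 4.02 m/s.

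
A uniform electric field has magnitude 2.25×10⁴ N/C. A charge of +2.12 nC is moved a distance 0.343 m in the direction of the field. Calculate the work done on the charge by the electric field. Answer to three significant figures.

1.64×10⁻⁵ J

The potential change for a displacement 0.343 m in the direction of the field is ΔV = −Ed = -7720 V.
W_field = −qΔV = 1.64×10⁻⁵ J.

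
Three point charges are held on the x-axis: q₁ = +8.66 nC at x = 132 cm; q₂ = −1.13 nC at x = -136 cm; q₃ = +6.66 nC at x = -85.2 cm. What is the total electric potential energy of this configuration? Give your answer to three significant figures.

The assembly work is the sum of pairwise potential energies, U = Σ_{i<j} kqᵢqⱼ/rᵢⱼ.
Pair separations: r₁₂ = 2.68 m, r₁₃ = 2.17 m, r₂₃ = 0.508 m.
U = (-3.28×10⁻⁸) + (2.39×10⁻⁷) + (-1.33×10⁻⁷) = 7.27×10⁻⁸ J.

7.27×10⁻⁸ J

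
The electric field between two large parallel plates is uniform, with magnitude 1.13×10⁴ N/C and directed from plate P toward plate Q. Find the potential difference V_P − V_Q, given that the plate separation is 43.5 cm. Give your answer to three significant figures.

In a uniform field, potential decreases in the direction of E: ΔV = −E·d for a displacement d parallel to E.
Going from Q to P is a displacement of 43.5 cm opposite to the field, so V_P − V_Q = +Ed = 4920 V.

4920 V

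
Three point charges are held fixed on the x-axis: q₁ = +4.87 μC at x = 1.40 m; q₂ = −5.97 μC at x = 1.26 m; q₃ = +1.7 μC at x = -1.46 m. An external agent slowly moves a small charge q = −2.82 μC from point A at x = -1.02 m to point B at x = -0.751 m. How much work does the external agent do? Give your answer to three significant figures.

For quasistatic motion the external work equals the change in potential energy: W_ext = qΔV = q(V_B − V_A).
At A: distances to the source charges are 2.42 m, 2.28 m, 0.440 m; V_A = Σ kqᵢ/rᵢ = 2.93×10⁴ V.
At B: distances to the source charges are 2.15 m, 2.01 m, 0.709 m; V_B = Σ kqᵢ/rᵢ = 1.52×10⁴ V.
ΔV = V_B − V_A = -1.41×10⁴ V.
W_ext = qΔV = (-2.82×10⁻⁶ C)(-1.41×10⁴ V) = 0.0397 J.

0.0397 J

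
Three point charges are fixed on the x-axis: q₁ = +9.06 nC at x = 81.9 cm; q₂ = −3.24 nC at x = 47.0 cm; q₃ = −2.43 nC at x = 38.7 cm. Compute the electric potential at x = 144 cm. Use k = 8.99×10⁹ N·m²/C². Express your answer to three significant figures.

80.4 V

The total potential is the scalar sum of each charge's contribution, V = Σ kqᵢ/rᵢ.
Distances from the field point to each charge: r₁ = 0.621 m, r₂ = 0.970 m, r₃ = 1.05 m.
V = k[(9.06×10⁻⁹)/(0.621) + (-3.24×10⁻⁹)/(0.970) + (-2.43×10⁻⁹)/(1.05)] = 80.4 V.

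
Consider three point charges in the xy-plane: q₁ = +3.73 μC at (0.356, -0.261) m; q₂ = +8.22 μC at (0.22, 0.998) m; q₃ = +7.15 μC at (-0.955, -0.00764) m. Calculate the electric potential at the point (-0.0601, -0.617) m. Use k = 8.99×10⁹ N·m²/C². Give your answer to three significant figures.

The total potential is the scalar sum of each charge's contribution, V = Σ kqᵢ/rᵢ.
Distances from the field point to each charge: r₁ = 0.548 m, r₂ = 1.64 m, r₃ = 1.08 m.
V = k[(3.73×10⁻⁶)/(0.548) + (8.22×10⁻⁶)/(1.64) + (7.15×10⁻⁶)/(1.08)] = 1.66×10⁵ V.

1.66×10⁵ V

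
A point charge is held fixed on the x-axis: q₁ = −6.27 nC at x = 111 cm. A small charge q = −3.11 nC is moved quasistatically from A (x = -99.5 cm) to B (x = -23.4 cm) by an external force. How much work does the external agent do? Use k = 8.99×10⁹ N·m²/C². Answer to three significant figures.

4.72×10⁻⁸ J

For quasistatic motion the external work equals the change in potential energy: W_ext = qΔV = q(V_B − V_A).
At A: distance to the source charge is 2.10 m; V_A = kq₁/r = -26.8 V.
At B: distance to the source charge is 1.34 m; V_B = kq₁/r = -41.9 V.
ΔV = V_B − V_A = -15.2 V.
W_ext = qΔV = (-3.11×10⁻⁹ C)(-15.2 V) = 4.72×10⁻⁸ J.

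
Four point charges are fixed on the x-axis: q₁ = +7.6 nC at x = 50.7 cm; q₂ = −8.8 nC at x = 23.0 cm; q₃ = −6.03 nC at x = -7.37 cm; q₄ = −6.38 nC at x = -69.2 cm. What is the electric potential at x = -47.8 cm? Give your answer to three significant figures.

The total potential is the scalar sum of each charge's contribution, V = Σ kqᵢ/rᵢ.
Distances from the field point to each charge: r₁ = 0.985 m, r₂ = 0.708 m, r₃ = 0.404 m, r₄ = 0.214 m.
V = k[(7.60×10⁻⁹)/(0.985) + (-8.80×10⁻⁹)/(0.708) + (-6.03×10⁻⁹)/(0.404) + (-6.38×10⁻⁹)/(0.214)] = -444 V.

-444 V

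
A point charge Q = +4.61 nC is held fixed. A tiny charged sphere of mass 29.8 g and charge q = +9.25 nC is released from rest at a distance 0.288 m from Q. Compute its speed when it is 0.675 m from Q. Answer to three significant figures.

Only the electrostatic force acts, so mechanical energy is conserved: ½mv² = U₁ − U₂ = kQq(1/r₁ − 1/r₂).
U₁ − U₂ = (8.99×10⁹ N·m²/C²)(4.61×10⁻⁹ C)(9.25×10⁻⁹ C)(1/0.288 − 1/0.675) = 7.63×10⁻⁷ J.
v = √(2·7.63×10⁻⁷/0.0298) = 7.16×10⁻³ m/s.

7.16×10⁻³ m/s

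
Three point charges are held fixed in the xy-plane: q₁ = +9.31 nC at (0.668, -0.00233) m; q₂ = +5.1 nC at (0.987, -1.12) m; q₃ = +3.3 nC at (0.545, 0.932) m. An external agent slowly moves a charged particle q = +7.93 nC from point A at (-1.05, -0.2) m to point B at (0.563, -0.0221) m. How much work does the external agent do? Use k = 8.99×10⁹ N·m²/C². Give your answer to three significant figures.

6.10×10⁻⁶ J

For quasistatic motion the external work equals the change in potential energy: W_ext = qΔV = q(V_B − V_A).
At A: distances to the source charges are 1.73 m, 2.24 m, 1.96 m; V_A = Σ kqᵢ/rᵢ = 84.1 V.
At B: distances to the source charges are 0.107 m, 1.18 m, 0.954 m; V_B = Σ kqᵢ/rᵢ = 853 V.
ΔV = V_B − V_A = 769 V.
W_ext = qΔV = (7.93×10⁻⁹ C)(769 V) = 6.10×10⁻⁶ J.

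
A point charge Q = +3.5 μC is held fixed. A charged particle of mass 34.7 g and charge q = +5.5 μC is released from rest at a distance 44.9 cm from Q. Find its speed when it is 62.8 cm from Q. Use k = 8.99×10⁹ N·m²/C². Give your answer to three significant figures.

Only the electrostatic force acts, so mechanical energy is conserved: ½mv² = U₁ − U₂ = kQq(1/r₁ − 1/r₂).
U₁ − U₂ = (8.99×10⁹ N·m²/C²)(3.50×10⁻⁶ C)(5.50×10⁻⁶ C)(1/0.449 − 1/0.628) = 0.110 J.
v = √(2·0.110/0.0347) = 2.52 m/s.

2.52 m/s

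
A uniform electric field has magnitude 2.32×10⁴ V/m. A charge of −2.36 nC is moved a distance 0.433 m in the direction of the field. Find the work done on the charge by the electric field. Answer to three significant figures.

The potential change for a displacement 0.433 m in the direction of the field is ΔV = −Ed = -1.00×10⁴ V.
W_field = −qΔV = -2.37×10⁻⁵ J.

-2.37×10⁻⁵ J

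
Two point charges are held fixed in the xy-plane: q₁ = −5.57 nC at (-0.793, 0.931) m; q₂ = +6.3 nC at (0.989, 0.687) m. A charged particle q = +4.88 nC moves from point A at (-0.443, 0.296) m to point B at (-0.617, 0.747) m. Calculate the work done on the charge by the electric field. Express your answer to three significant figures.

6.37×10⁻⁷ J

The work done by the electric force is W_field = −ΔU = −q(V_B − V_A) = q(V_A − V_B).
At A: distances to the source charges are 0.725 m, 1.48 m; V_A = Σ kqᵢ/rᵢ = -30.9 V.
At B: distances to the source charges are 0.255 m, 1.61 m; V_B = Σ kqᵢ/rᵢ = -161 V.
ΔV = V_B − V_A = -131 V.
W_field = −qΔV = −(4.88×10⁻⁹ C)(-131 V) = 6.37×10⁻⁷ J.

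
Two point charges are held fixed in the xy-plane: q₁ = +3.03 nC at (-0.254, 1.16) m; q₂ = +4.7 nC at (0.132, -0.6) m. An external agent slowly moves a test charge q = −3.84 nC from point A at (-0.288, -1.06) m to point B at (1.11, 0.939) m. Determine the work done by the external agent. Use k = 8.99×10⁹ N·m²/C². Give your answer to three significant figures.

For quasistatic motion the external work equals the change in potential energy: W_ext = qΔV = q(V_B − V_A).
At A: distances to the source charges are 2.22 m, 0.623 m; V_A = Σ kqᵢ/rᵢ = 80.1 V.
At B: distances to the source charges are 1.38 m, 1.82 m; V_B = Σ kqᵢ/rᵢ = 42.9 V.
ΔV = V_B − V_A = -37.2 V.
W_ext = qΔV = (-3.84×10⁻⁹ C)(-37.2 V) = 1.43×10⁻⁷ J.

1.43×10⁻⁷ J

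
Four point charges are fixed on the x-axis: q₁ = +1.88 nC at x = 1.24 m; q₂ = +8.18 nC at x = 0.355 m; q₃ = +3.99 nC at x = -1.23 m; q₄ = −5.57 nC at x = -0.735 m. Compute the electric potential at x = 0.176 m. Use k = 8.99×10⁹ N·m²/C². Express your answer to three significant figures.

397 V

The total potential is the scalar sum of each charge's contribution, V = Σ kqᵢ/rᵢ.
Distances from the field point to each charge: r₁ = 1.06 m, r₂ = 0.179 m, r₃ = 1.41 m, r₄ = 0.911 m.
V = k[(1.88×10⁻⁹)/(1.06) + (8.18×10⁻⁹)/(0.179) + (3.99×10⁻⁹)/(1.41) + (-5.57×10⁻⁹)/(0.911)] = 397 V.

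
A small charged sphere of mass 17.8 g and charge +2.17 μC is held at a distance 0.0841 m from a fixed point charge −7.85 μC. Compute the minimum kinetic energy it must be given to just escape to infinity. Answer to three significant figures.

To just escape, total mechanical energy must reach zero at infinity: ½mv²_min + U = 0, so ½mv²_min = −U = |kQq|/r.
|U| = |kQq|/r = (8.99×10⁹ N·m²/C²)(7.85×10⁻⁶)(2.17×10⁻⁶)/(0.0841) = 1.82 J.

1.82 J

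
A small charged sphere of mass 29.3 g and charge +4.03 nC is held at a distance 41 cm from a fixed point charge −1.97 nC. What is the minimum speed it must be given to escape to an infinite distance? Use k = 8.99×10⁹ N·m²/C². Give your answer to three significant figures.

To just escape, total mechanical energy must reach zero at infinity: ½mv²_min + U = 0, so ½mv²_min = −U = |kQq|/r.
|U| = |kQq|/r = (8.99×10⁹ N·m²/C²)(1.97×10⁻⁹)(4.03×10⁻⁹)/(0.410) = 1.74×10⁻⁷ J.
v_min = √(2|U|/m) = √(2·1.74×10⁻⁷/0.0293) = 3.45×10⁻³ m/s.

3.45×10⁻³ m/s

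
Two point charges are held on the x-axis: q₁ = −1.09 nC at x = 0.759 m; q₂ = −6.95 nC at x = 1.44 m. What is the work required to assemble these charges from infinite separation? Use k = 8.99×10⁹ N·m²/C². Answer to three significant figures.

1.00×10⁻⁷ J

The assembly work is the sum of pairwise potential energies, U = Σ_{i<j} kqᵢqⱼ/rᵢⱼ.
Pair separations: r₁₂ = 0.681 m.
U = (1.00×10⁻⁷) = 1.00×10⁻⁷ J.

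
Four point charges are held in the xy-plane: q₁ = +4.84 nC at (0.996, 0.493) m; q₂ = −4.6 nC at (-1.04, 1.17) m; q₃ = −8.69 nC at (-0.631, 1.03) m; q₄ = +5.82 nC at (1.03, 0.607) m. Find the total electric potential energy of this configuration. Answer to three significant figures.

The work to assemble the configuration equals its total potential energy, U = Σ kqᵢqⱼ/rᵢⱼ over all pairs.
Pair separations: r₁₂ = 2.15 m, r₁₃ = 1.71 m, r₁₄ = 0.119 m, r₂₃ = 0.432 m, r₂₄ = 2.15 m, r₃₄ = 1.71 m.
Summing all 6 pair terms gives U = 2.27×10⁻⁶ J.

2.27×10⁻⁶ J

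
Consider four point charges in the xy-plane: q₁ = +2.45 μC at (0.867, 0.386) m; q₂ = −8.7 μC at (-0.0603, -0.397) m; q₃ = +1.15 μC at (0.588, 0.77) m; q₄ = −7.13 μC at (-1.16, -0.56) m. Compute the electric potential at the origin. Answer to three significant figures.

Electric potential is a scalar, so the contributions from each charge add algebraically: V = Σ kqᵢ/rᵢ.
Distances from the field point to each charge: r₁ = 0.949 m, r₂ = 0.402 m, r₃ = 0.969 m, r₄ = 1.29 m.
V = k[(2.45×10⁻⁶)/(0.949) + (-8.70×10⁻⁶)/(0.402) + (1.15×10⁻⁶)/(0.969) + (-7.13×10⁻⁶)/(1.29)] = -2.11×10⁵ V.

-2.11×10⁵ V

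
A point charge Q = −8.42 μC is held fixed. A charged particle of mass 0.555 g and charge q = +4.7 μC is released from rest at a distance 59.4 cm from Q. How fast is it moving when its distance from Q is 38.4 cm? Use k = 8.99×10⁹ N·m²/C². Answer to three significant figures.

Only the electrostatic force acts, so mechanical energy is conserved: ½mv² = U₁ − U₂ = kQq(1/r₁ − 1/r₂).
U₁ − U₂ = (8.99×10⁹ N·m²/C²)(-8.42×10⁻⁶ C)(4.70×10⁻⁶ C)(1/0.594 − 1/0.384) = 0.328 J.
v = √(2·0.328/5.55×10⁻⁴) = 34.4 m/s.

34.4 m/s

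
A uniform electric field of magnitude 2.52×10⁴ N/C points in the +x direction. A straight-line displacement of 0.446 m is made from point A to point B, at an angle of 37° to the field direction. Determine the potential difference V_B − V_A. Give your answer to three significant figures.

Only the component of displacement along E changes the potential: ΔV = −E·d·cosθ.
ΔV = −(2.52×10⁴ V/m)(0.446 m)cos37° = -8980 V.

-8980 V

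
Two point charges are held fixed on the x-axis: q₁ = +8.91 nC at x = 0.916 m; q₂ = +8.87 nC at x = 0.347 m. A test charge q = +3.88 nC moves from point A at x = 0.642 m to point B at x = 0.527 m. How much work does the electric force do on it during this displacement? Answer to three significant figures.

-3.35×10⁻⁷ J

The work done by the electric force is W_field = −ΔU = −q(V_B − V_A) = q(V_A − V_B).
At A: distances to the source charges are 0.274 m, 0.295 m; V_A = Σ kqᵢ/rᵢ = 563 V.
At B: distances to the source charges are 0.389 m, 0.180 m; V_B = Σ kqᵢ/rᵢ = 649 V.
ΔV = V_B − V_A = 86.3 V.
W_field = −qΔV = −(3.88×10⁻⁹ C)(86.3 V) = -3.35×10⁻⁷ J.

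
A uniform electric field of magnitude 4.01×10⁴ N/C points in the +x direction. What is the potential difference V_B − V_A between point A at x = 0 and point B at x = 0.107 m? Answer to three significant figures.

-4290 V

In a uniform field, potential decreases in the direction of E: V_B − V_A = −E·Δx.
V_B − V_A = −(4.01×10⁴ V/m)(0.107 m) = -4290 V.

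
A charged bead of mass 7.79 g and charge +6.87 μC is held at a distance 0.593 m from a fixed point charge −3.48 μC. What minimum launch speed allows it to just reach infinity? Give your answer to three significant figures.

9.65 m/s

To just escape, total mechanical energy must reach zero at infinity: ½mv²_min + U = 0, so ½mv²_min = −U = |kQq|/r.
|U| = |kQq|/r = (8.99×10⁹ N·m²/C²)(3.48×10⁻⁶)(6.87×10⁻⁶)/(0.593) = 0.362 J.
v_min = √(2|U|/m) = √(2·0.362/7.79×10⁻³) = 9.65 m/s.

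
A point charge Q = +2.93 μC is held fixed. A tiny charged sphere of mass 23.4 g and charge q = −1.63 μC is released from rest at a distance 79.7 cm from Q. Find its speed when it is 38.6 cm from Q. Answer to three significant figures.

Only the electrostatic force acts, so mechanical energy is conserved: ½mv² = U₁ − U₂ = kQq(1/r₁ − 1/r₂).
U₁ − U₂ = (8.99×10⁹ N·m²/C²)(2.93×10⁻⁶ C)(-1.63×10⁻⁶ C)(1/0.797 − 1/0.386) = 0.0574 J.
v = √(2·0.0574/0.0234) = 2.21 m/s.

2.21 m/s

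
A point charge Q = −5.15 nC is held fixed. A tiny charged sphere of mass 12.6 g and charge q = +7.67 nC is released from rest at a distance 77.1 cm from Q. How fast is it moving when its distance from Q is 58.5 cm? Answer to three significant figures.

Only the electrostatic force acts, so mechanical energy is conserved: ½mv² = U₁ − U₂ = kQq(1/r₁ − 1/r₂).
U₁ − U₂ = (8.99×10⁹ N·m²/C²)(-5.15×10⁻⁹ C)(7.67×10⁻⁹ C)(1/0.771 − 1/0.585) = 1.46×10⁻⁷ J.
v = √(2·1.46×10⁻⁷/0.0126) = 4.82×10⁻³ m/s.

4.82×10⁻³ m/s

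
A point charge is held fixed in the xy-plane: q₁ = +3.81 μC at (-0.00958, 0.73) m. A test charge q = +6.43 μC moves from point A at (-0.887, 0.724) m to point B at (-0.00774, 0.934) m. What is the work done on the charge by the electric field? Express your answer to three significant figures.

-0.829 J

The work done by the electric force is W_field = −ΔU = −q(V_B − V_A) = q(V_A − V_B).
At A: distance to the source charge is 0.877 m; V_A = kq₁/r = 3.90×10⁴ V.
At B: distance to the source charge is 0.204 m; V_B = kq₁/r = 1.68×10⁵ V.
ΔV = V_B − V_A = 1.29×10⁵ V.
W_field = −qΔV = −(6.43×10⁻⁶ C)(1.29×10⁵ V) = -0.829 J.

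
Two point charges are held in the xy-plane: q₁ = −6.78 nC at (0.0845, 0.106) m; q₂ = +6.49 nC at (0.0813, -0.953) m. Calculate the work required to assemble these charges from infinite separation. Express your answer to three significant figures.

The assembly work is the sum of pairwise potential energies, U = Σ_{i<j} kqᵢqⱼ/rᵢⱼ.
Pair separations: r₁₂ = 1.06 m.
U = (-3.74×10⁻⁷) = -3.74×10⁻⁷ J.

-3.74×10⁻⁷ J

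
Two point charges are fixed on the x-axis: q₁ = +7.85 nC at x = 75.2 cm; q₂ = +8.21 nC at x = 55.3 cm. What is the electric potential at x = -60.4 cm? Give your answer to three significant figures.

116 V

The total potential is the scalar sum of each charge's contribution, V = Σ kqᵢ/rᵢ.
Distances from the field point to each charge: r₁ = 1.36 m, r₂ = 1.16 m.
V = k[(7.85×10⁻⁹)/(1.36) + (8.21×10⁻⁹)/(1.16)] = 116 V.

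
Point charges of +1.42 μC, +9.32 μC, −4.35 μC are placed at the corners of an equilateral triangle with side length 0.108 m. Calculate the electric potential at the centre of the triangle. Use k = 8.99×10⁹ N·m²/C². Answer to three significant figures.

Electric potential is a scalar, so the contributions from each charge add algebraically: V = Σ kqᵢ/rᵢ.
The distance from each vertex to the centroid is a/√3 = 0.0624 m.
V = k[(1.42×10⁻⁶)/(0.0624) + (9.32×10⁻⁶)/(0.0624) + (-4.35×10⁻⁶)/(0.0624)] = 9.21×10⁵ V.

9.21×10⁵ V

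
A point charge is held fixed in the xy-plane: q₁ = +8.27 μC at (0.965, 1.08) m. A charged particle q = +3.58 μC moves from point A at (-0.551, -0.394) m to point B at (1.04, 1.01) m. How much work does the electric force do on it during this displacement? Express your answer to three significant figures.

The work done by the electric force is W_field = −ΔU = −q(V_B − V_A) = q(V_A − V_B).
At A: distance to the source charge is 2.11 m; V_A = kq₁/r = 3.52×10⁴ V.
At B: distance to the source charge is 0.103 m; V_B = kq₁/r = 7.25×10⁵ V.
ΔV = V_B − V_A = 6.90×10⁵ V.
W_field = −qΔV = −(3.58×10⁻⁶ C)(6.90×10⁵ V) = -2.47 J.

-2.47 J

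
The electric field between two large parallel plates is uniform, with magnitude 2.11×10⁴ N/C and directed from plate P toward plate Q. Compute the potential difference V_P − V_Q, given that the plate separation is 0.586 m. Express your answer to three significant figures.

1.24×10⁴ V

In a uniform field, potential decreases in the direction of E: ΔV = −E·d for a displacement d parallel to E.
Going from Q to P is a displacement of 0.586 m opposite to the field, so V_P − V_Q = +Ed = 1.24×10⁴ V.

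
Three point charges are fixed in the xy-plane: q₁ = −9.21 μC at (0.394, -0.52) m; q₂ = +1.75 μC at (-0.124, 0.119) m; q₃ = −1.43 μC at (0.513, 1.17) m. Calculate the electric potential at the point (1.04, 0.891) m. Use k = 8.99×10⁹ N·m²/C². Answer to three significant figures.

-6.36×10⁴ V

Electric potential is a scalar, so the contributions from each charge add algebraically: V = Σ kqᵢ/rᵢ.
Distances from the field point to each charge: r₁ = 1.55 m, r₂ = 1.40 m, r₃ = 0.596 m.
V = k[(-9.21×10⁻⁶)/(1.55) + (1.75×10⁻⁶)/(1.40) + (-1.43×10⁻⁶)/(0.596)] = -6.36×10⁴ V.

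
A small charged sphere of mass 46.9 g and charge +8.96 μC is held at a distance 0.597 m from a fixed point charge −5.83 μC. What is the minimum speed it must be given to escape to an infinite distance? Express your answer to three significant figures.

To just escape, total mechanical energy must reach zero at infinity: ½mv²_min + U = 0, so ½mv²_min = −U = |kQq|/r.
|U| = |kQq|/r = (8.99×10⁹ N·m²/C²)(5.83×10⁻⁶)(8.96×10⁻⁶)/(0.597) = 0.787 J.
v_min = √(2|U|/m) = √(2·0.787/0.0469) = 5.79 m/s.

5.79 m/s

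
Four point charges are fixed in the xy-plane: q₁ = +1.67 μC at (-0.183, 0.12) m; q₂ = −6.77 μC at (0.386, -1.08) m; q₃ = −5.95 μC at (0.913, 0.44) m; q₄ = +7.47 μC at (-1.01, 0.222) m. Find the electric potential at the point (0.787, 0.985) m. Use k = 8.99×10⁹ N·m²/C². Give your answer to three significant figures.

Electric potential is a scalar, so the contributions from each charge add algebraically: V = Σ kqᵢ/rᵢ.
Distances from the field point to each charge: r₁ = 1.30 m, r₂ = 2.10 m, r₃ = 0.559 m, r₄ = 1.95 m.
V = k[(1.67×10⁻⁶)/(1.30) + (-6.77×10⁻⁶)/(2.10) + (-5.95×10⁻⁶)/(0.559) + (7.47×10⁻⁶)/(1.95)] = -7.86×10⁴ V.

-7.86×10⁴ V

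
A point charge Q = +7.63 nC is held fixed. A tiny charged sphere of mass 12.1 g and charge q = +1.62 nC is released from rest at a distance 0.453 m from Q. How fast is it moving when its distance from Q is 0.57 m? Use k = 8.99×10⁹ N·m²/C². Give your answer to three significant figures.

Only the electrostatic force acts, so mechanical energy is conserved: ½mv² = U₁ − U₂ = kQq(1/r₁ − 1/r₂).
U₁ − U₂ = (8.99×10⁹ N·m²/C²)(7.63×10⁻⁹ C)(1.62×10⁻⁹ C)(1/0.453 − 1/0.570) = 5.04×10⁻⁸ J.
v = √(2·5.04×10⁻⁸/0.0121) = 2.88×10⁻³ m/s.

2.88×10⁻³ m/s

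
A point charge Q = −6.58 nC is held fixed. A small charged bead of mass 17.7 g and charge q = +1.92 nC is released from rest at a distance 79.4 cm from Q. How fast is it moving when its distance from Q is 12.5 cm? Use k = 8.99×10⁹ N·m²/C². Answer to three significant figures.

Only the electrostatic force acts, so mechanical energy is conserved: ½mv² = U₁ − U₂ = kQq(1/r₁ − 1/r₂).
U₁ − U₂ = (8.99×10⁹ N·m²/C²)(-6.58×10⁻⁹ C)(1.92×10⁻⁹ C)(1/0.794 − 1/0.125) = 7.66×10⁻⁷ J.
v = √(2·7.66×10⁻⁷/0.0177) = 9.30×10⁻³ m/s.

9.30×10⁻³ m/s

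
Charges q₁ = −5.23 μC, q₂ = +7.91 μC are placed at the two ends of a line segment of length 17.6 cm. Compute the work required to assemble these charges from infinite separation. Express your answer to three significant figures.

-2.11 J

The work to assemble the configuration equals its total potential energy, U = Σ kqᵢqⱼ/rᵢⱼ over all pairs.
The separation is r = 0.176 m.
U = (-2.11) = -2.11 J.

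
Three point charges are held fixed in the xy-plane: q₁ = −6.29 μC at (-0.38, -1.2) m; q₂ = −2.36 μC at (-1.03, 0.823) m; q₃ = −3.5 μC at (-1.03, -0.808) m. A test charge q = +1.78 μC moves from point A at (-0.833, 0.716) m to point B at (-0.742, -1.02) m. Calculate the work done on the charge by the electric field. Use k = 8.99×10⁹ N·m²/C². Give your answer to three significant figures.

The work done by the electric force is W_field = −ΔU = −q(V_B − V_A) = q(V_A − V_B).
At A: distances to the source charges are 1.97 m, 0.224 m, 1.54 m; V_A = Σ kqᵢ/rᵢ = -1.44×10⁵ V.
At B: distances to the source charges are 0.404 m, 1.87 m, 0.358 m; V_B = Σ kqᵢ/rᵢ = -2.39×10⁵ V.
ΔV = V_B − V_A = -9.54×10⁴ V.
W_field = −qΔV = −(1.78×10⁻⁶ C)(-9.54×10⁴ V) = 0.170 J.

0.170 J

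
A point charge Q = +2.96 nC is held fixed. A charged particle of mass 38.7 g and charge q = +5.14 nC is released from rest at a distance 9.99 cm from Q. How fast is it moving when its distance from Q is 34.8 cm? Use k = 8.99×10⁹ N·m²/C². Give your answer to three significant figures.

Only the electrostatic force acts, so mechanical energy is conserved: ½mv² = U₁ − U₂ = kQq(1/r₁ − 1/r₂).
U₁ − U₂ = (8.99×10⁹ N·m²/C²)(2.96×10⁻⁹ C)(5.14×10⁻⁹ C)(1/0.0999 − 1/0.348) = 9.76×10⁻⁷ J.
v = √(2·9.76×10⁻⁷/0.0387) = 7.10×10⁻³ m/s.

7.10×10⁻³ m/s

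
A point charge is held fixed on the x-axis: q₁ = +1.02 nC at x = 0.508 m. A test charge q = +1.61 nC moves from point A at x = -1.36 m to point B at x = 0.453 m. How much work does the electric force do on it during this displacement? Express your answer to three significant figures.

The work done by the electric force is W_field = −ΔU = −q(V_B − V_A) = q(V_A − V_B).
At A: distance to the source charge is 1.87 m; V_A = kq₁/r = 4.91 V.
At B: distance to the source charge is 0.0550 m; V_B = kq₁/r = 167 V.
ΔV = V_B − V_A = 162 V.
W_field = −qΔV = −(1.61×10⁻⁹ C)(162 V) = -2.61×10⁻⁷ J.

-2.61×10⁻⁷ J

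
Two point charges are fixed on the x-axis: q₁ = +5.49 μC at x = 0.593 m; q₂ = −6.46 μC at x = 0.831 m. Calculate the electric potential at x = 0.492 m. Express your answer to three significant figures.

The total potential is the scalar sum of each charge's contribution, V = Σ kqᵢ/rᵢ.
Distances from the field point to each charge: r₁ = 0.101 m, r₂ = 0.339 m.
V = k[(5.49×10⁻⁶)/(0.101) + (-6.46×10⁻⁶)/(0.339)] = 3.17×10⁵ V.

3.17×10⁵ V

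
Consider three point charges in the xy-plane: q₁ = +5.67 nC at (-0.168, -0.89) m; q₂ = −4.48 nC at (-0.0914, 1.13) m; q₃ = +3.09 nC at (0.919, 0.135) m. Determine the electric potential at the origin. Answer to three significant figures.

The total potential is the scalar sum of each charge's contribution, V = Σ kqᵢ/rᵢ.
Distances from the field point to each charge: r₁ = 0.906 m, r₂ = 1.13 m, r₃ = 0.929 m.
V = k[(5.67×10⁻⁹)/(0.906) + (-4.48×10⁻⁹)/(1.13) + (3.09×10⁻⁹)/(0.929)] = 50.7 V.

50.7 V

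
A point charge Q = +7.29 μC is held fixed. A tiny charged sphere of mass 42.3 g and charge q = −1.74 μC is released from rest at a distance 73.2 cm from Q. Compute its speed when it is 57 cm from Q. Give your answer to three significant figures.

Only the electrostatic force acts, so mechanical energy is conserved: ½mv² = U₁ − U₂ = kQq(1/r₁ − 1/r₂).
U₁ − U₂ = (8.99×10⁹ N·m²/C²)(7.29×10⁻⁶ C)(-1.74×10⁻⁶ C)(1/0.732 − 1/0.570) = 0.0443 J.
v = √(2·0.0443/0.0423) = 1.45 m/s.

1.45 m/s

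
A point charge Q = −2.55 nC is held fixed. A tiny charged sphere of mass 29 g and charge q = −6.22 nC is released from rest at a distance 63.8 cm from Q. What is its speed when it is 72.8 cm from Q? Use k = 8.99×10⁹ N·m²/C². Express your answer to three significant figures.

1.38×10⁻³ m/s

Only the electrostatic force acts, so mechanical energy is conserved: ½mv² = U₁ − U₂ = kQq(1/r₁ − 1/r₂).
U₁ − U₂ = (8.99×10⁹ N·m²/C²)(-2.55×10⁻⁹ C)(-6.22×10⁻⁹ C)(1/0.638 − 1/0.728) = 2.76×10⁻⁸ J.
v = √(2·2.76×10⁻⁸/0.0290) = 1.38×10⁻³ m/s.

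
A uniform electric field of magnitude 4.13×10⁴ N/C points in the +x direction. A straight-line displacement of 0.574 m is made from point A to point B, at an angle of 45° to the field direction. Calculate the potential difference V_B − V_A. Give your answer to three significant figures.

Only the component of displacement along E changes the potential: ΔV = −E·d·cosθ.
ΔV = −(4.13×10⁴ V/m)(0.574 m)cos45° = -1.68×10⁴ V.

-1.68×10⁴ V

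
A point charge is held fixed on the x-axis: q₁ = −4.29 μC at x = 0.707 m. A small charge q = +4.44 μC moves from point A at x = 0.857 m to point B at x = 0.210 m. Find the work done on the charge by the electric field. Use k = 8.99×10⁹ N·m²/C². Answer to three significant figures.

The work done by the electric force is W_field = −ΔU = −q(V_B − V_A) = q(V_A − V_B).
At A: distance to the source charge is 0.150 m; V_A = kq₁/r = -2.57×10⁵ V.
At B: distance to the source charge is 0.497 m; V_B = kq₁/r = -7.76×10⁴ V.
ΔV = V_B − V_A = 1.80×10⁵ V.
W_field = −qΔV = −(4.44×10⁻⁶ C)(1.80×10⁵ V) = -0.797 J.

-0.797 J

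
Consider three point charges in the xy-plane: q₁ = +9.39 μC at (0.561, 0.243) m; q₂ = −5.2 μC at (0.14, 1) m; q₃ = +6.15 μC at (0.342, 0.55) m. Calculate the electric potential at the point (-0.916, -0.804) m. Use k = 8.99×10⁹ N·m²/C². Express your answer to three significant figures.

The total potential is the scalar sum of each charge's contribution, V = Σ kqᵢ/rᵢ.
Distances from the field point to each charge: r₁ = 1.81 m, r₂ = 2.09 m, r₃ = 1.85 m.
V = k[(9.39×10⁻⁶)/(1.81) + (-5.20×10⁻⁶)/(2.09) + (6.15×10⁻⁶)/(1.85)] = 5.42×10⁴ V.

5.42×10⁴ V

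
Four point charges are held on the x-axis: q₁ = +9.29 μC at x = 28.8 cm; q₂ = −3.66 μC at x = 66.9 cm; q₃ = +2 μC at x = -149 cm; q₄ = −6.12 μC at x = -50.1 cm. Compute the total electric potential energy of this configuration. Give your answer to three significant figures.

The work to assemble the configuration equals its total potential energy, U = Σ kqᵢqⱼ/rᵢⱼ over all pairs.
Pair separations: r₁₂ = 0.381 m, r₁₃ = 1.78 m, r₁₄ = 0.789 m, r₂₃ = 2.16 m, r₂₄ = 1.17 m, r₃₄ = 0.989 m.
Summing all 6 pair terms gives U = -1.33 J.

-1.33 J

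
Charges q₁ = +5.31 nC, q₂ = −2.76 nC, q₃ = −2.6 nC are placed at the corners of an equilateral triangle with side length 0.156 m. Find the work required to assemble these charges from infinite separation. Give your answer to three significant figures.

-1.23×10⁻⁶ J

The assembly work is the sum of pairwise potential energies, U = Σ_{i<j} kqᵢqⱼ/rᵢⱼ.
All three pair separations equal the side length, 0.156 m.
U = (-8.45×10⁻⁷) + (-7.96×10⁻⁷) + (4.14×10⁻⁷) = -1.23×10⁻⁶ J.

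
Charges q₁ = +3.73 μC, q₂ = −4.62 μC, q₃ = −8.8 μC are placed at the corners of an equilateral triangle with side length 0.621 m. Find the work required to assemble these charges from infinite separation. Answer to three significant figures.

The assembly work is the sum of pairwise potential energies, U = Σ_{i<j} kqᵢqⱼ/rᵢⱼ.
All three pair separations equal the side length, 0.621 m.
U = (-0.249) + (-0.475) + (0.589) = -0.136 J.

-0.136 J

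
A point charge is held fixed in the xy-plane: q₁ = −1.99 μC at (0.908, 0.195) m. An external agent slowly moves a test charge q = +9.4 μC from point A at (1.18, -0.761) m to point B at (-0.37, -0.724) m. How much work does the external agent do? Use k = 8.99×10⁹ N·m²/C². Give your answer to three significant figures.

0.0624 J

For quasistatic motion the external work equals the change in potential energy: W_ext = qΔV = q(V_B − V_A).
At A: distance to the source charge is 0.994 m; V_A = kq₁/r = -1.80×10⁴ V.
At B: distance to the source charge is 1.57 m; V_B = kq₁/r = -1.14×10⁴ V.
ΔV = V_B − V_A = 6630 V.
W_ext = qΔV = (9.40×10⁻⁶ C)(6630 V) = 0.0624 J.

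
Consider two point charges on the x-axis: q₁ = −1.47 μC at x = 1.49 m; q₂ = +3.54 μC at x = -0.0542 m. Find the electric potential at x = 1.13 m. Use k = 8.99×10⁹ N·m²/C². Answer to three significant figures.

The total potential is the scalar sum of each charge's contribution, V = Σ kqᵢ/rᵢ.
Distances from the field point to each charge: r₁ = 0.360 m, r₂ = 1.18 m.
V = k[(-1.47×10⁻⁶)/(0.360) + (3.54×10⁻⁶)/(1.18)] = -9830 V.

-9830 V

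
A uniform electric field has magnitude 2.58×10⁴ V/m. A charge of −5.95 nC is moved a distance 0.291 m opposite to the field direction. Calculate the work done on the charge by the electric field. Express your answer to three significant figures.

The potential change for a displacement 0.291 m opposite to the field direction is ΔV = +Ed = 7510 V.
W_field = −qΔV = 4.47×10⁻⁵ J.

4.47×10⁻⁵ J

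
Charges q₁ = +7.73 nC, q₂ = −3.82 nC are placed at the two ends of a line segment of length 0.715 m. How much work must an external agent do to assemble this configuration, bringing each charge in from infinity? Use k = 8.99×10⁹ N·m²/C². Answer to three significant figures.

-3.71×10⁻⁷ J

The assembly work is the sum of pairwise potential energies, U = Σ_{i<j} kqᵢqⱼ/rᵢⱼ.
The separation is r = 0.715 m.
U = (-3.71×10⁻⁷) = -3.71×10⁻⁷ J.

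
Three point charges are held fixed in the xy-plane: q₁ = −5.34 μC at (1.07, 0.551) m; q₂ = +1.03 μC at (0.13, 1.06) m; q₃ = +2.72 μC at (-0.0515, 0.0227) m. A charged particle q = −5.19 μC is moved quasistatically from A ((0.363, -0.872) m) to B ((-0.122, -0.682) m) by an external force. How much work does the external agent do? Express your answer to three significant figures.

-0.0646 J

For quasistatic motion the external work equals the change in potential energy: W_ext = qΔV = q(V_B − V_A).
At A: distances to the source charges are 1.59 m, 1.95 m, 0.986 m; V_A = Σ kqᵢ/rᵢ = -656 V.
At B: distances to the source charges are 1.71 m, 1.76 m, 0.708 m; V_B = Σ kqᵢ/rᵢ = 1.18×10⁴ V.
ΔV = V_B − V_A = 1.25×10⁴ V.
W_ext = qΔV = (-5.19×10⁻⁶ C)(1.25×10⁴ V) = -0.0646 J.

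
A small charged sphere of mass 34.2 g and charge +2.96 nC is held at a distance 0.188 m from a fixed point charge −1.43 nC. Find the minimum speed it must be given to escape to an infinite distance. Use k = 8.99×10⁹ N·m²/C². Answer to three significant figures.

3.44×10⁻³ m/s

To just escape, total mechanical energy must reach zero at infinity: ½mv²_min + U = 0, so ½mv²_min = −U = |kQq|/r.
|U| = |kQq|/r = (8.99×10⁹ N·m²/C²)(1.43×10⁻⁹)(2.96×10⁻⁹)/(0.188) = 2.02×10⁻⁷ J.
v_min = √(2|U|/m) = √(2·2.02×10⁻⁷/0.0342) = 3.44×10⁻³ m/s.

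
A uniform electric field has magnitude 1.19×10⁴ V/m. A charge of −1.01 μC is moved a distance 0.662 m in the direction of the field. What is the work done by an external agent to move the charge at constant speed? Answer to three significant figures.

7.96×10⁻³ J

The potential change for a displacement 0.662 m in the direction of the field is ΔV = −Ed = -7880 V.
W_ext = qΔV = 7.96×10⁻³ J.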